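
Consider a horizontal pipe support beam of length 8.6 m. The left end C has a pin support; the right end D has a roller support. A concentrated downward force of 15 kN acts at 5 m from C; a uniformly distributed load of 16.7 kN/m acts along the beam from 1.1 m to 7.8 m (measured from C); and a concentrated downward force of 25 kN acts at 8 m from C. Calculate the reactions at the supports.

C_x = 0, C_y = 62.02 kN, D_y = 89.87 kN

Resultant of the distributed load: 16.7 × 6.7 = 111.89 kN at 4.45 m from C.
ΣM about C: D_y·8.6 − 15·5 − (16.7·6.7)·4.45 − 25·8 = 0 → D_y = 772.9105/8.6 = 89.8733 ≈ 89.87 kN.
ΣF_y = 0: C_y + 89.8733 − 15 − 16.7·6.7 − 25 = 0 → C_y = 62.02 kN.
ΣF_x = 0: no horizontal applied forces, so C_x = 0.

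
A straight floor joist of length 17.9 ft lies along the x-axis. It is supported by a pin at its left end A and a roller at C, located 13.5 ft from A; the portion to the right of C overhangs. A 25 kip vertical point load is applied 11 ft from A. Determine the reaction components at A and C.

A_x = 0, A_y = 4.630 kip, C_y = 20.37 kip

Moments about A: C_y·13.5 − 25·11 = 0 → C_y = 275/13.5 = 20.3704 ≈ 20.37 kip.
ΣF_y = 0: A_y + 20.3704 − 25 = 0 → A_y = 4.630 kip.
ΣF_x = 0: no horizontal applied forces, so A_x = 0.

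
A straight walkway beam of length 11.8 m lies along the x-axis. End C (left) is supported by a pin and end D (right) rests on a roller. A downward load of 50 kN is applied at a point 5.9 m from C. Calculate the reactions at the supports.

C_x = 0, C_y = 25.00 kN, D_y = 25.00 kN

Moments about C: D_y·11.8 − 50·5.9 = 0 → D_y = 295/11.8 = 25.00 kN.
ΣF_y = 0: C_y + 25 − 50 = 0 → C_y = 25.00 kN.
ΣF_x = 0: no horizontal applied forces, so C_x = 0.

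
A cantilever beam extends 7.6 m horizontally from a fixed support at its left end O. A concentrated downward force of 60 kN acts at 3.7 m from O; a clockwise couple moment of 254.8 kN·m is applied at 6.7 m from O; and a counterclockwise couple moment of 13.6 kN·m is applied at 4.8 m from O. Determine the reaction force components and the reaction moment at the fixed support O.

O_x = 0, O_y = 60.00 kN, M_O = 463.2 kN·m

ΣF_x = 0: O_x = 0.
ΣF_y = 0: O_y − 60 = 0 → O_y = 60.00 kN.
ΣM about O: M_O − 60·3.7 − 254.8 + 13.6 = 0 → M_O = 463.2 kN·m.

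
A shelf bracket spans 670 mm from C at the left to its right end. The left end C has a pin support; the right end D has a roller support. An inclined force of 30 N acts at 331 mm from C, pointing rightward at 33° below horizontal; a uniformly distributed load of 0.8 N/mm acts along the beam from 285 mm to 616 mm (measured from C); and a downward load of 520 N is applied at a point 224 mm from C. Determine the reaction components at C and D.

Resultant of the distributed load: 0.8 × 331 = 264.8 N at 450.5 mm from C.
ΣM about C: D_y·670 − 30·sin33°·331 − (0.8·331)·450.5 − 520·224 = 0 → D_y = 241181/670 = 359.972 ≈ 360.0 N.
ΣF_y = 0: C_y + 359.972 − 30·sin33° − 0.8·331 − 520 = 0 → C_y = 441.2 N.
ΣF_x = 0: C_x + 30·cos33° = 0 → C_x = -25.16 N.

C_x = -25.16 N, C_y = 441.2 N, D_y = 360.0 N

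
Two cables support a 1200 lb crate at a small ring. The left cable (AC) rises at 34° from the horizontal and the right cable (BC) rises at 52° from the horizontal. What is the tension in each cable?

T_AC = 740.6 lb, T_BC = 997.3 lb

ΣF_x = 0: −T_AC·cos34° + T_BC·cos52° = 0 → T_BC = 1.34658·T_AC.
ΣF_y = 0: T_AC·sin34° + T_BC·sin52° = 1200.
Substitute: T_AC·(0.559193 + 1.34658·0.788011) = 1200 → T_AC = 740.598 ≈ 740.6 lb.
Then T_BC = 1.34658 × 740.598 = 997.3 lb.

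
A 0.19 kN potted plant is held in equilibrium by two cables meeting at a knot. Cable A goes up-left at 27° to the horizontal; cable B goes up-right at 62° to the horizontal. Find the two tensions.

ΣF_x = 0: −T_A·cos27° + T_B·cos62° = 0 → T_B = 1.89789·T_A.
ΣF_y = 0: T_A·sin27° + T_B·sin62° = 0.19.
Substitute: T_A·(0.45399 + 1.89789·0.882948) = 0.19 → T_A = 0.0892133 ≈ 0.08921 kN.
Then T_B = 1.89789 × 0.0892133 = 0.1693 kN.

T_A = 0.08921 kN, T_B = 0.1693 kN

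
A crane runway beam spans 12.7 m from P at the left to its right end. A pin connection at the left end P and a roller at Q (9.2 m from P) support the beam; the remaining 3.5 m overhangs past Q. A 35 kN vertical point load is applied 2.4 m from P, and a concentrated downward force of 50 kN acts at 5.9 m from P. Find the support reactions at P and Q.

Moments about P: Q_y·9.2 − 35·2.4 − 50·5.9 = 0 → Q_y = 379/9.2 = 41.1957 ≈ 41.20 kN.
ΣF_y = 0: P_y + 41.1957 − 35 − 50 = 0 → P_y = 43.80 kN.
ΣF_x = 0: no horizontal applied forces, so P_x = 0.

P_x = 0, P_y = 43.80 kN, Q_y = 41.20 kN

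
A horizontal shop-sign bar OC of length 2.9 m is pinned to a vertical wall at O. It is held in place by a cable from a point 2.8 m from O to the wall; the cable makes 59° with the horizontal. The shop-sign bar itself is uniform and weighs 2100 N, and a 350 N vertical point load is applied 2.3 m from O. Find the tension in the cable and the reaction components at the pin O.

T = 1604 N, O_x = 826.2 N, O_y = 1075 N

ΣM about O: T·sin59°·2.8 − 2100·1.45 − 350·2.3 = 0 → T = 3850/(2.8·0.857167) = 1604.12 ≈ 1604 N.
ΣF_x = 0: O_x − T·cos59° = 0 → O_x = 1604.12 × 0.515038 = 826.2 N.
ΣF_y = 0: O_y + T·sin59° − 2100 − 350 = 0 → O_y = 2450 − 1604.12 × 0.857167 = 1075 N.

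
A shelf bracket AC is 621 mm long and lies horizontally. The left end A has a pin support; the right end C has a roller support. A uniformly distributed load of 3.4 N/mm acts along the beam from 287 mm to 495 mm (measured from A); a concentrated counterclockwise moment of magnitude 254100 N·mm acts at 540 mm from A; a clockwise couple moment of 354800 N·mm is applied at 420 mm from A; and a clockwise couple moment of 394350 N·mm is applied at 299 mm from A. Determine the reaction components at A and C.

Resultant of the distributed load: 3.4 × 208 = 707.2 N at 391 mm from A.
ΣM about A: C_y·621 − (3.4·208)·391 + 254100 − 354800 − 394350 = 0 → C_y = 771565.2/621 = 1242.46 ≈ 1242 N.
ΣF_y = 0: A_y + 1242.46 − 3.4·208 = 0 → A_y = -535.3 N.
ΣF_x = 0: no horizontal applied forces, so A_x = 0.

A_x = 0, A_y = -535.3 N, C_y = 1242 N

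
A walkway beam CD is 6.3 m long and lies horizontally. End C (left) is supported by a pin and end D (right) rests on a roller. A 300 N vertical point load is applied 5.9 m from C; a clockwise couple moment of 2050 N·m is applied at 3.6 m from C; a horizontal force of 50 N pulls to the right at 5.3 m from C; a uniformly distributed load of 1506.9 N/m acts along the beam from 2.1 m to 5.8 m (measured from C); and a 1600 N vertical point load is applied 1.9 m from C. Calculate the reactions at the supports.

C_x = -50.00 N, C_y = 2891 N, D_y = 4585 N

Resultant of the distributed load: 1506.9 × 3.7 = 5575.53 N at 3.95 m from C.
Taking moments about C: D_y·6.3 − 300·5.9 − 2050 − (1506.9·3.7)·3.95 − 1600·1.9 = 0 → D_y = 28883.3435/6.3 = 4584.66 ≈ 4585 N.
ΣF_y = 0: C_y + 4584.66 − 300 − 1506.9·3.7 − 1600 = 0 → C_y = 2891 N.
ΣF_x = 0: C_x + 50 = 0 → C_x = -50.00 N.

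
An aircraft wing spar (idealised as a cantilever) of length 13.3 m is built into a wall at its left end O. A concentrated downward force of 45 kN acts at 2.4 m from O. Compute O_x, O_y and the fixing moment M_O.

O_x = 0, O_y = 45.00 kN, M_O = 108.0 kN·m

ΣF_x = 0: O_x = 0.
ΣF_y = 0: O_y − 45 = 0 → O_y = 45.00 kN.
ΣM about O: M_O − 45·2.4 = 0 → M_O = 108.0 kN·m.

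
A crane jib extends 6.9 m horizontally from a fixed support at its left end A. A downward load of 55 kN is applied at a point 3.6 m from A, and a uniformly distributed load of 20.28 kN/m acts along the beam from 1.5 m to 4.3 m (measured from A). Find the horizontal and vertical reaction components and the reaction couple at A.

A_x = 0, A_y = 111.8 kN, M_A = 362.7 kN·m

Resultant of the distributed load: 20.28 × 2.8 = 56.784 kN at 2.9 m from A.
ΣF_x = 0: A_x = 0.
ΣF_y = 0: A_y − 55 − 20.28·2.8 = 0 → A_y = 111.8 kN.
ΣM about A: M_A − 55·3.6 − (20.28·2.8)·2.9 = 0 → M_A = 362.7 kN·m.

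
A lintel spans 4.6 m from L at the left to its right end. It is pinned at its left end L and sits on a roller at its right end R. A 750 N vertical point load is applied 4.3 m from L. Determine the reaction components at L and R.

Taking moments about L: R_y·4.6 − 750·4.3 = 0 → R_y = 3225/4.6 = 701.087 ≈ 701.1 N.
ΣF_y = 0: L_y + 701.087 − 750 = 0 → L_y = 48.91 N.
ΣF_x = 0: no horizontal applied forces, so L_x = 0.

L_x = 0, L_y = 48.91 N, R_y = 701.1 N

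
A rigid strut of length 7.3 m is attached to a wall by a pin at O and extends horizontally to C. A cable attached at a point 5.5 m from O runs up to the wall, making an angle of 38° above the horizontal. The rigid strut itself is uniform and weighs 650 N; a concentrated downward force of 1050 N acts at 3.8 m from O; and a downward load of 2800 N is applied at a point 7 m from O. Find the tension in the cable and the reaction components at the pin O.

T = 7667 N, O_x = 6042 N, O_y = -220.5 N

ΣM about O: T·sin38°·5.5 − 650·3.65 − 1050·3.8 − 2800·7 = 0 → T = 25962.5/(5.5·0.615661) = 7667.3 ≈ 7667 N.
ΣF_x = 0: O_x − T·cos38° = 0 → O_x = 7667.3 × 0.788011 = 6042 N.
ΣF_y = 0: O_y + T·sin38° − 650 − 1050 − 2800 = 0 → O_y = 4500 − 7667.3 × 0.615661 = -220.5 N.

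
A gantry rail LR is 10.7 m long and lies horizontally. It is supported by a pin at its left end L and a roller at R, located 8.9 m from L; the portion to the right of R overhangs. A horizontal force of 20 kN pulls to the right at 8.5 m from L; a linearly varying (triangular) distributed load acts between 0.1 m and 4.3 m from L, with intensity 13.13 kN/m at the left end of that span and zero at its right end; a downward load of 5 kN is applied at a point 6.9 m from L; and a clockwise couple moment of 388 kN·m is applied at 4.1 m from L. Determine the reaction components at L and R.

Resultant of the triangular load: ½ × 13.13 × 4.2 = 27.573 kN, acting at 1.5 m from L (one-third of the span from the peak).
Taking moments about L: R_y·8.9 − (½·13.13·4.2)·1.5 − 5·6.9 − 388 = 0 → R_y = 463.8595/8.9 = 52.119 ≈ 52.12 kN.
ΣF_y = 0: L_y + 52.119 − ½·13.13·4.2 − 5 = 0 → L_y = -19.55 kN.
ΣF_x = 0: L_x + 20 = 0 → L_x = -20.00 kN.

L_x = -20.00 kN, L_y = -19.55 kN, R_y = 52.12 kN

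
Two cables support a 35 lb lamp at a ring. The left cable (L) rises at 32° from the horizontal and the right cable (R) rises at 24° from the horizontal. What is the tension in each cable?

ΣF_x = 0: −T_L·cos32° + T_R·cos24° = 0 → T_R = 0.928304·T_L.
ΣF_y = 0: T_L·sin32° + T_R·sin24° = 35.
Substitute: T_L·(0.529919 + 0.928304·0.406737) = 35 → T_L = 38.5677 ≈ 38.57 lb.
Then T_R = 0.928304 × 38.5677 = 35.80 lb.

T_L = 38.57 lb, T_R = 35.80 lb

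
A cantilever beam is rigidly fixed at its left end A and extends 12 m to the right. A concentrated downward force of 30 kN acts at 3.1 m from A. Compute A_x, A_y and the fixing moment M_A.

ΣF_x = 0: A_x = 0.
ΣF_y = 0: A_y − 30 = 0 → A_y = 30.00 kN.
ΣM about A: M_A − 30·3.1 = 0 → M_A = 93.00 kN·m.

A_x = 0, A_y = 30.00 kN, M_A = 93.00 kN·m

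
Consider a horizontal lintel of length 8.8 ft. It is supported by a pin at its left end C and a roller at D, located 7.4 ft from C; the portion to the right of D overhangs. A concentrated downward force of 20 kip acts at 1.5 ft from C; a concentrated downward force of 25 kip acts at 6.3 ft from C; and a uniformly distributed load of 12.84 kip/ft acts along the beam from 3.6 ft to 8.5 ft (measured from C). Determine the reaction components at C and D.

Resultant of the distributed load: 12.84 × 4.9 = 62.916 kip at 6.05 ft from C.
Moments about C: D_y·7.4 − 20·1.5 − 25·6.3 − (12.84·4.9)·6.05 = 0 → D_y = 568.1418/7.4 = 76.7759 ≈ 76.78 kip.
ΣF_y = 0: C_y + 76.7759 − 20 − 25 − 12.84·4.9 = 0 → C_y = 31.14 kip.
ΣF_x = 0: no horizontal applied forces, so C_x = 0.

C_x = 0, C_y = 31.14 kip, D_y = 76.78 kip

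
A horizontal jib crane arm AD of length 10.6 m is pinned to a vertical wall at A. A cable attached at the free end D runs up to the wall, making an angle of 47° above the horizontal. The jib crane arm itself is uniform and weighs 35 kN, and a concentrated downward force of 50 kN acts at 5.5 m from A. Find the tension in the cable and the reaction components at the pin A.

ΣM about A: T·sin47°·10.6 − 35·5.3 − 50·5.5 = 0 → T = 460.5/(10.6·0.731354) = 59.4013 ≈ 59.40 kN.
ΣF_x = 0: A_x − T·cos47° = 0 → A_x = 59.4013 × 0.681998 = 40.51 kN.
ΣF_y = 0: A_y + T·sin47° − 35 − 50 = 0 → A_y = 85 − 59.4013 × 0.731354 = 41.56 kN.

T = 59.40 kN, A_x = 40.51 kN, A_y = 41.56 kN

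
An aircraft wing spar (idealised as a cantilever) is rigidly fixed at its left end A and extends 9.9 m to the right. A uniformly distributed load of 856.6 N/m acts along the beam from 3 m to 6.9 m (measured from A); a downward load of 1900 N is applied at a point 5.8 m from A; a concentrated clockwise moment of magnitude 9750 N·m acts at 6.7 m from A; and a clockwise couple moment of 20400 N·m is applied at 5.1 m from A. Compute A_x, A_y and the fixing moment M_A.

Resultant of the distributed load: 856.6 × 3.9 = 3340.74 N at 4.95 m from A.
ΣF_x = 0: A_x = 0.
ΣF_y = 0: A_y − 856.6·3.9 − 1900 = 0 → A_y = 5241 N.
ΣM about A: M_A − (856.6·3.9)·4.95 − 1900·5.8 − 9750 − 20400 = 0 → M_A = 57710 N·m.

A_x = 0, A_y = 5241 N, M_A = 57710 N·m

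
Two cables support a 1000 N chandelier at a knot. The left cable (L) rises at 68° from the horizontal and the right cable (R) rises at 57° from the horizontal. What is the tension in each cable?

T_L = 664.9 N, T_R = 457.3 N

ΣF_x = 0: −T_L·cos68° + T_R·cos57° = 0 → T_R = 0.687807·T_L.
ΣF_y = 0: T_L·sin68° + T_R·sin57° = 1000.
Substitute: T_L·(0.927184 + 0.687807·0.838671) = 1000 → T_L = 664.881 ≈ 664.9 N.
Then T_R = 0.687807 × 664.881 = 457.3 N.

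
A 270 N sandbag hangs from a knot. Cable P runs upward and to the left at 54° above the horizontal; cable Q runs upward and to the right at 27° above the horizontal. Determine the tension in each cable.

ΣF_x = 0: −T_P·cos54° + T_Q·cos27° = 0 → T_Q = 0.659687·T_P.
ΣF_y = 0: T_P·sin54° + T_Q·sin27° = 270.
Substitute: T_P·(0.809017 + 0.659687·0.45399) = 270 → T_P = 243.571 ≈ 243.6 N.
Then T_Q = 0.659687 × 243.571 = 160.7 N.

T_P = 243.6 N, T_Q = 160.7 N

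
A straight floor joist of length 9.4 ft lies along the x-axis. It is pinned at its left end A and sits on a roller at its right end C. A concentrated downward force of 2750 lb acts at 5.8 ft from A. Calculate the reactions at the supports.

Taking moments about A: C_y·9.4 − 2750·5.8 = 0 → C_y = 15950/9.4 = 1696.81 ≈ 1697 lb.
ΣF_y = 0: A_y + 1696.81 − 2750 = 0 → A_y = 1053 lb.
ΣF_x = 0: no horizontal applied forces, so A_x = 0.

A_x = 0, A_y = 1053 lb, C_y = 1697 lb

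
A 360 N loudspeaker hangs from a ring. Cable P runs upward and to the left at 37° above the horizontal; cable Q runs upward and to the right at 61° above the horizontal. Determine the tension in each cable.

ΣF_x = 0: −T_P·cos37° + T_Q·cos61° = 0 → T_Q = 1.64732·T_P.
ΣF_y = 0: T_P·sin37° + T_Q·sin61° = 360.
Substitute: T_P·(0.601815 + 1.64732·0.87462) = 360 → T_P = 176.246 ≈ 176.2 N.
Then T_Q = 1.64732 × 176.246 = 290.3 N.

T_P = 176.2 N, T_Q = 290.3 N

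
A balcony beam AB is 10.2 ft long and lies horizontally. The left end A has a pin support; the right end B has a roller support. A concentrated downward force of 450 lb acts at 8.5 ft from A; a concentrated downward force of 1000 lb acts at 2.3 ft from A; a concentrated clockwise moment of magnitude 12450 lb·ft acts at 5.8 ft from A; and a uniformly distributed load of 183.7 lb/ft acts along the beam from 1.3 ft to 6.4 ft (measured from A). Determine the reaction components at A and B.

Resultant of the distributed load: 183.7 × 5.1 = 936.87 lb at 3.85 ft from A.
Moments about A: B_y·10.2 − 450·8.5 − 1000·2.3 − 12450 − (183.7·5.1)·3.85 = 0 → B_y = 22181.9495/10.2 = 2174.7 ≈ 2175 lb.
ΣF_y = 0: A_y + 2174.7 − 450 − 1000 − 183.7·5.1 = 0 → A_y = 212.2 lb.
ΣF_x = 0: no horizontal applied forces, so A_x = 0.

A_x = 0, A_y = 212.2 lb, B_y = 2175 lb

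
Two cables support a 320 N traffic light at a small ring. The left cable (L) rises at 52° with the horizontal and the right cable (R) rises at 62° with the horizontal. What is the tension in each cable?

ΣF_x = 0: −T_L·cos52° + T_R·cos62° = 0 → T_R = 1.31139·T_L.
ΣF_y = 0: T_L·sin52° + T_R·sin62° = 320.
Substitute: T_L·(0.788011 + 1.31139·0.882948) = 320 → T_L = 164.448 ≈ 164.4 N.
Then T_R = 1.31139 × 164.448 = 215.7 N.

T_L = 164.4 N, T_R = 215.7 N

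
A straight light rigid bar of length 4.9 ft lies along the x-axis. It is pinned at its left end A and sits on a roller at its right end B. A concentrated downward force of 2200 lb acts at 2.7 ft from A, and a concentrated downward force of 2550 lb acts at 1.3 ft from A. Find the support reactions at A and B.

Taking moments about A: B_y·4.9 − 2200·2.7 − 2550·1.3 = 0 → B_y = 9255/4.9 = 1888.78 ≈ 1889 lb.
ΣF_y = 0: A_y + 1888.78 − 2200 − 2550 = 0 → A_y = 2861 lb.
ΣF_x = 0: no horizontal applied forces, so A_x = 0.

A_x = 0, A_y = 2861 lb, B_y = 1889 lb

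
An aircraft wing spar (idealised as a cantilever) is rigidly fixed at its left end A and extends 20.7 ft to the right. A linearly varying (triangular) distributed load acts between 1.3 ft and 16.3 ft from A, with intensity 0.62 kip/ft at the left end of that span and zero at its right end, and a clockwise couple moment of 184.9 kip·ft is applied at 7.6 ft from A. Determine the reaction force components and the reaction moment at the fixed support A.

A_x = 0, A_y = 4.650 kip, M_A = 214.2 kip·ft

Resultant of the triangular load: ½ × 0.62 × 15 = 4.65 kip, acting at 6.3 ft from A (one-third of the span from the peak).
ΣF_x = 0: A_x = 0.
ΣF_y = 0: A_y − ½·0.62·15 = 0 → A_y = 4.650 kip.
ΣM about A: M_A − (½·0.62·15)·6.3 − 184.9 = 0 → M_A = 214.2 kip·ft.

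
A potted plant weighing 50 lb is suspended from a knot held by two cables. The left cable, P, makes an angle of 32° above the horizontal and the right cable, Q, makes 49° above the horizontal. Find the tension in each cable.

T_P = 33.21 lb, T_Q = 42.93 lb

ΣF_x = 0: −T_P·cos32° + T_Q·cos49° = 0 → T_Q = 1.29264·T_P.
ΣF_y = 0: T_P·sin32° + T_Q·sin49° = 50.
Substitute: T_P·(0.529919 + 1.29264·0.75471) = 50 → T_P = 33.2118 ≈ 33.21 lb.
Then T_Q = 1.29264 × 33.2118 = 42.93 lb.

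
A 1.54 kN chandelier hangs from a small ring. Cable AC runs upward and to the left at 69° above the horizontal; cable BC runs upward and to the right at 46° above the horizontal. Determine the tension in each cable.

T_AC = 1.180 kN, T_BC = 0.6089 kN

ΣF_x = 0: −T_AC·cos69° + T_BC·cos46° = 0 → T_BC = 0.515891·T_AC.
ΣF_y = 0: T_AC·sin69° + T_BC·sin46° = 1.54.
Substitute: T_AC·(0.93358 + 0.515891·0.71934) = 1.54 → T_AC = 1.18037 ≈ 1.180 kN.
Then T_BC = 0.515891 × 1.18037 = 0.6089 kN.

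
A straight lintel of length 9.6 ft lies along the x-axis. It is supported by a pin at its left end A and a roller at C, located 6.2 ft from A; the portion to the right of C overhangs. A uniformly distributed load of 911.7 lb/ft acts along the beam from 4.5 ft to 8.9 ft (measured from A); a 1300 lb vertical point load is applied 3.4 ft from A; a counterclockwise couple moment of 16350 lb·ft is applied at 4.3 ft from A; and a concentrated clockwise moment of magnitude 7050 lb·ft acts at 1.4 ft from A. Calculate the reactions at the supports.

A_x = 0, A_y = 1764 lb, C_y = 3548 lb

Resultant of the distributed load: 911.7 × 4.4 = 4011.48 lb at 6.7 ft from A.
Moments about A: C_y·6.2 − (911.7·4.4)·6.7 − 1300·3.4 + 16350 − 7050 = 0 → C_y = 21996.916/6.2 = 3547.89 ≈ 3548 lb.
ΣF_y = 0: A_y + 3547.89 − 911.7·4.4 − 1300 = 0 → A_y = 1764 lb.
ΣF_x = 0: no horizontal applied forces, so A_x = 0.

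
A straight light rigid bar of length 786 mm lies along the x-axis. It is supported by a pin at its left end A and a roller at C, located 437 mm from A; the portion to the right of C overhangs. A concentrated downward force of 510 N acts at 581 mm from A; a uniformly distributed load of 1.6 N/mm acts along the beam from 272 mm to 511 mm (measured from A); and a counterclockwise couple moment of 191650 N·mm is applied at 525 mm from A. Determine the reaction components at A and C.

Resultant of the distributed load: 1.6 × 239 = 382.4 N at 391.5 mm from A.
Taking moments about A: C_y·437 − 510·581 − (1.6·239)·391.5 + 191650 = 0 → C_y = 254369.6/437 = 582.081 ≈ 582.1 N.
ΣF_y = 0: A_y + 582.081 − 510 − 1.6·239 = 0 → A_y = 310.3 N.
ΣF_x = 0: no horizontal applied forces, so A_x = 0.

A_x = 0, A_y = 310.3 N, C_y = 582.1 N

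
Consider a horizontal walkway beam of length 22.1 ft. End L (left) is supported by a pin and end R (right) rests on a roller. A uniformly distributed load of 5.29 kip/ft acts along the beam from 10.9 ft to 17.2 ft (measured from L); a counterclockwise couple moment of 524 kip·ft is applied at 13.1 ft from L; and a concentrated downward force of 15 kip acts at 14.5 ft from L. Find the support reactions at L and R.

L_x = 0, L_y = 41.01 kip, R_y = 7.319 kip

Resultant of the distributed load: 5.29 × 6.3 = 33.327 kip at 14.05 ft from L.
Taking moments about L: R_y·22.1 − (5.29·6.3)·14.05 + 524 − 15·14.5 = 0 → R_y = 161.74435/22.1 = 7.31875 ≈ 7.319 kip.
ΣF_y = 0: L_y + 7.31875 − 5.29·6.3 − 15 = 0 → L_y = 41.01 kip.
ΣF_x = 0: no horizontal applied forces, so L_x = 0.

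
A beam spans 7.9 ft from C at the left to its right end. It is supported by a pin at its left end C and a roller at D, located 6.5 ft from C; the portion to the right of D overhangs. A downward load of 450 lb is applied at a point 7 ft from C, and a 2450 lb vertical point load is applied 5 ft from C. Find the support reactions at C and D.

ΣM about C: D_y·6.5 − 450·7 − 2450·5 = 0 → D_y = 15400/6.5 = 2369.23 ≈ 2369 lb.
ΣF_y = 0: C_y + 2369.23 − 450 − 2450 = 0 → C_y = 530.8 lb.
ΣF_x = 0: no horizontal applied forces, so C_x = 0.

C_x = 0, C_y = 530.8 lb, D_y = 2369 lb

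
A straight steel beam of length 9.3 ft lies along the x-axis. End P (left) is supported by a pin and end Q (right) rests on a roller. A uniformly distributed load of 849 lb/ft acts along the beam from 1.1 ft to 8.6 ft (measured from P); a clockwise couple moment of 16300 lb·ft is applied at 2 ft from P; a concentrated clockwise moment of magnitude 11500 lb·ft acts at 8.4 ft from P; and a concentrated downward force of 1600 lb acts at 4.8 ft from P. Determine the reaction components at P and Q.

Resultant of the distributed load: 849 × 7.5 = 6367.5 lb at 4.85 ft from P.
Taking moments about P: Q_y·9.3 − (849·7.5)·4.85 − 16300 − 11500 − 1600·4.8 = 0 → Q_y = 66362.375/9.3 = 7135.74 ≈ 7136 lb.
ΣF_y = 0: P_y + 7135.74 − 849·7.5 − 1600 = 0 → P_y = 831.8 lb.
ΣF_x = 0: no horizontal applied forces, so P_x = 0.

P_x = 0, P_y = 831.8 lb, Q_y = 7136 lb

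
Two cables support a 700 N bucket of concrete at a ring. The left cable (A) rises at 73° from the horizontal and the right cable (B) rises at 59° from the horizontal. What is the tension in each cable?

ΣF_x = 0: −T_A·cos73° + T_B·cos59° = 0 → T_B = 0.56767·T_A.
ΣF_y = 0: T_A·sin73° + T_B·sin59° = 700.
Substitute: T_A·(0.956305 + 0.56767·0.857167) = 700 → T_A = 485.136 ≈ 485.1 N.
Then T_B = 0.56767 × 485.136 = 275.4 N.

T_A = 485.1 N, T_B = 275.4 N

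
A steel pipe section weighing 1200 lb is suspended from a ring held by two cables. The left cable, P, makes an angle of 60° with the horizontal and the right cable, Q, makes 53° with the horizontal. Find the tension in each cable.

T_P = 784.5 lb, T_Q = 651.8 lb

ΣF_x = 0: −T_P·cos60° + T_Q·cos53° = 0 → T_Q = 0.83082·T_P.
ΣF_y = 0: T_P·sin60° + T_Q·sin53° = 1200.
Substitute: T_P·(0.866025 + 0.83082·0.798636) = 1200 → T_P = 784.546 ≈ 784.5 lb.
Then T_Q = 0.83082 × 784.546 = 651.8 lb.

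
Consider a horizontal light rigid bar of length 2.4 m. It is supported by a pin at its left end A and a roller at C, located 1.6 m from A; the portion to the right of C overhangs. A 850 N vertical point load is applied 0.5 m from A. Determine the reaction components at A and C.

Taking moments about A: C_y·1.6 − 850·0.5 = 0 → C_y = 425/1.6 = 265.625 ≈ 265.6 N.
ΣF_y = 0: A_y + 265.625 − 850 = 0 → A_y = 584.4 N.
ΣF_x = 0: no horizontal applied forces, so A_x = 0.

A_x = 0, A_y = 584.4 N, C_y = 265.6 N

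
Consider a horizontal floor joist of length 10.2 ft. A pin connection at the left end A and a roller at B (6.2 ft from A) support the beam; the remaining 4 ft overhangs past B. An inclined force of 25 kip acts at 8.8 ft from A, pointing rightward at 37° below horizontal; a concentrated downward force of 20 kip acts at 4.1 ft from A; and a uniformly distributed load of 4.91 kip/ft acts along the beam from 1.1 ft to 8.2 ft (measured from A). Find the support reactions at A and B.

Resultant of the distributed load: 4.91 × 7.1 = 34.861 kip at 4.65 ft from A.
Taking moments about A: B_y·6.2 − 25·sin37°·8.8 − 20·4.1 − (4.91·7.1)·4.65 = 0 → B_y = 376.503/6.2 = 60.7263 ≈ 60.73 kip.
ΣF_y = 0: A_y + 60.7263 − 25·sin37° − 20 − 4.91·7.1 = 0 → A_y = 9.180 kip.
ΣF_x = 0: A_x + 25·cos37° = 0 → A_x = -19.97 kip.

A_x = -19.97 kip, A_y = 9.180 kip, B_y = 60.73 kip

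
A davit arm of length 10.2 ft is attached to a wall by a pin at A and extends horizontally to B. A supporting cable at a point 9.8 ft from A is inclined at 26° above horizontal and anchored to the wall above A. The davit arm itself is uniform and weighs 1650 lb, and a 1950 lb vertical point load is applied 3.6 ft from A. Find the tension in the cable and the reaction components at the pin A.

ΣM about A: T·sin26°·9.8 − 1650·5.1 − 1950·3.6 = 0 → T = 15435/(9.8·0.438371) = 3592.85 ≈ 3593 lb.
ΣF_x = 0: A_x − T·cos26° = 0 → A_x = 3592.85 × 0.898794 = 3229 lb.
ΣF_y = 0: A_y + T·sin26° − 1650 − 1950 = 0 → A_y = 3600 − 3592.85 × 0.438371 = 2025 lb.

T = 3593 lb, A_x = 3229 lb, A_y = 2025 lb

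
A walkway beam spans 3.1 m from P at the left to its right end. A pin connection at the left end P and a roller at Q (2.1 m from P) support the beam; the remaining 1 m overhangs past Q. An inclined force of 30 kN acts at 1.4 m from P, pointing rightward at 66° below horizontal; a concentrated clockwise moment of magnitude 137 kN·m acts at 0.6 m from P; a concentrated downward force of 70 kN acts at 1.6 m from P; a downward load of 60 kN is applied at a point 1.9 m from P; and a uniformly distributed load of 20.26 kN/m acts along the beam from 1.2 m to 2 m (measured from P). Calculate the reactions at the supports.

Resultant of the distributed load: 20.26 × 0.8 = 16.208 kN at 1.6 m from P.
Moments about P: Q_y·2.1 − 30·sin66°·1.4 − 137 − 70·1.6 − 60·1.9 − (20.26·0.8)·1.6 = 0 → Q_y = 427.302/2.1 = 203.477 ≈ 203.5 kN.
ΣF_y = 0: P_y + 203.477 − 30·sin66° − 70 − 60 − 20.26·0.8 = 0 → P_y = -29.86 kN.
ΣF_x = 0: P_x + 30·cos66° = 0 → P_x = -12.20 kN.

P_x = -12.20 kN, P_y = -29.86 kN, Q_y = 203.5 kN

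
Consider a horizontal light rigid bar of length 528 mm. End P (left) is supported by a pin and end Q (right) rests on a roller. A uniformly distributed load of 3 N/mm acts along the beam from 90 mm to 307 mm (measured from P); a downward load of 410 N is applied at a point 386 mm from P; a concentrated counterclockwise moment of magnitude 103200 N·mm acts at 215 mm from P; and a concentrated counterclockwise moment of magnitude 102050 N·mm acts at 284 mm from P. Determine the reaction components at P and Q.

P_x = 0, P_y = 905.3 N, Q_y = 155.7 N

Resultant of the distributed load: 3 × 217 = 651 N at 198.5 mm from P.
ΣM about P: Q_y·528 − (3·217)·198.5 − 410·386 + 103200 + 102050 = 0 → Q_y = 82233.5/528 = 155.745 ≈ 155.7 N.
ΣF_y = 0: P_y + 155.745 − 3·217 − 410 = 0 → P_y = 905.3 N.
ΣF_x = 0: no horizontal applied forces, so P_x = 0.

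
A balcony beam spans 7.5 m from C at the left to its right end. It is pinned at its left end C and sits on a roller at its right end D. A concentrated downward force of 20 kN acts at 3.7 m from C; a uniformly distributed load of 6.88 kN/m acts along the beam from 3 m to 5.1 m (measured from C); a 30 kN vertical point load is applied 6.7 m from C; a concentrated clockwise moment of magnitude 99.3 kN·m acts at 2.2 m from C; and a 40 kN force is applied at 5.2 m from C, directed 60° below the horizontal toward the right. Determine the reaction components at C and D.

C_x = -20.00 kN, C_y = 17.36 kN, D_y = 81.73 kN

Resultant of the distributed load: 6.88 × 2.1 = 14.448 kN at 4.05 m from C.
ΣM about C: D_y·7.5 − 20·3.7 − (6.88·2.1)·4.05 − 30·6.7 − 99.3 − 40·sin60°·5.2 = 0 → D_y = 612.948/7.5 = 81.7264 ≈ 81.73 kN.
ΣF_y = 0: C_y + 81.7264 − 20 − 6.88·2.1 − 30 − 40·sin60° = 0 → C_y = 17.36 kN.
ΣF_x = 0: C_x + 40·cos60° = 0 → C_x = -20.00 kN.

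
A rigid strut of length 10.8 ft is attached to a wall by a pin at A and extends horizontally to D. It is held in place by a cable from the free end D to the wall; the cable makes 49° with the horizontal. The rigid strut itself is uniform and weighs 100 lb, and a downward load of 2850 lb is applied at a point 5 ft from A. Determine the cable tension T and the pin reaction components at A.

ΣM about A: T·sin49°·10.8 − 100·5.4 − 2850·5 = 0 → T = 14790/(10.8·0.75471) = 1814.53 ≈ 1815 lb.
ΣF_x = 0: A_x − T·cos49° = 0 → A_x = 1814.53 × 0.656059 = 1190 lb.
ΣF_y = 0: A_y + T·sin49° − 100 − 2850 = 0 → A_y = 2950 − 1814.53 × 0.75471 = 1581 lb.

T = 1815 lb, A_x = 1190 lb, A_y = 1581 lb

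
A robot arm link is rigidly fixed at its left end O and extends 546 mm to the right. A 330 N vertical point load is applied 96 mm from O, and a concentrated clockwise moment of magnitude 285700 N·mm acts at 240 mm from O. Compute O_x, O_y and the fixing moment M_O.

O_x = 0, O_y = 330.0 N, M_O = 317400 N·mm

ΣF_x = 0: O_x = 0.
ΣF_y = 0: O_y − 330 = 0 → O_y = 330.0 N.
ΣM about O: M_O − 330·96 − 285700 = 0 → M_O = 317400 N·mm.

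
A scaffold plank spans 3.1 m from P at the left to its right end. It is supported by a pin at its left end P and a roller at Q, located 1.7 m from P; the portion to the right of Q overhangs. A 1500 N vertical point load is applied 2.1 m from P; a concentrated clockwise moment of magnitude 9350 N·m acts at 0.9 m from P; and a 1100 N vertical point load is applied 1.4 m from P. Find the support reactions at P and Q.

Moments about P: Q_y·1.7 − 1500·2.1 − 9350 − 1100·1.4 = 0 → Q_y = 14040/1.7 = 8258.82 ≈ 8259 N.
ΣF_y = 0: P_y + 8258.82 − 1500 − 1100 = 0 → P_y = -5659 N.
ΣF_x = 0: no horizontal applied forces, so P_x = 0.

P_x = 0, P_y = -5659 N, Q_y = 8259 N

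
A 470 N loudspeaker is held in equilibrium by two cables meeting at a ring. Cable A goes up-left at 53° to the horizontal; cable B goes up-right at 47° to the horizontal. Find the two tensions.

T_A = 325.5 N, T_B = 287.2 N

ΣF_x = 0: −T_A·cos53° + T_B·cos47° = 0 → T_B = 0.882429·T_A.
ΣF_y = 0: T_A·sin53° + T_B·sin47° = 470.
Substitute: T_A·(0.798636 + 0.882429·0.731354) = 470 → T_A = 325.484 ≈ 325.5 N.
Then T_B = 0.882429 × 325.484 = 287.2 N.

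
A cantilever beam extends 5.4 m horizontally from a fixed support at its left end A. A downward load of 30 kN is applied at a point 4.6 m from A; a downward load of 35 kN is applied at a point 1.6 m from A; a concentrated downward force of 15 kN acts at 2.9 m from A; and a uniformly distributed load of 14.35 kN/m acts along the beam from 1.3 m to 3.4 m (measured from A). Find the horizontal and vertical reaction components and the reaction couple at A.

Resultant of the distributed load: 14.35 × 2.1 = 30.135 kN at 2.35 m from A.
ΣF_x = 0: A_x = 0.
ΣF_y = 0: A_y − 30 − 35 − 15 − 14.35·2.1 = 0 → A_y = 110.1 kN.
ΣM about A: M_A − 30·4.6 − 35·1.6 − 15·2.9 − (14.35·2.1)·2.35 = 0 → M_A = 308.3 kN·m.

A_x = 0, A_y = 110.1 kN, M_A = 308.3 kN·m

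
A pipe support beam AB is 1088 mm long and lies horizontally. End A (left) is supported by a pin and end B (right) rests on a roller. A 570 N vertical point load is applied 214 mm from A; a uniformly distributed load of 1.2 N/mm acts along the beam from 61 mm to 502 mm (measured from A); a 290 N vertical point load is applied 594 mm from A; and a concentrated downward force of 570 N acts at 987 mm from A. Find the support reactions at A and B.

A_x = 0, A_y = 1035 N, B_y = 924.4 N

Resultant of the distributed load: 1.2 × 441 = 529.2 N at 281.5 mm from A.
Moments about A: B_y·1088 − 570·214 − (1.2·441)·281.5 − 290·594 − 570·987 = 0 → B_y = 1005799.8/1088 = 924.448 ≈ 924.4 N.
ΣF_y = 0: A_y + 924.448 − 570 − 1.2·441 − 290 − 570 = 0 → A_y = 1035 N.
ΣF_x = 0: no horizontal applied forces, so A_x = 0.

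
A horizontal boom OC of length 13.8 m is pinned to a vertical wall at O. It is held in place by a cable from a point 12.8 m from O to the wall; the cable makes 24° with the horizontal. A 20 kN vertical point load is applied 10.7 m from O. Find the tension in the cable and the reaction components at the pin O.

T = 41.10 kN, O_x = 37.55 kN, O_y = 3.281 kN

ΣM about O: T·sin24°·12.8 − 20·10.7 = 0 → T = 214/(12.8·0.406737) = 41.1046 ≈ 41.10 kN.
ΣF_x = 0: O_x − T·cos24° = 0 → O_x = 41.1046 × 0.913545 = 37.55 kN.
ΣF_y = 0: O_y + T·sin24° − 20 = 0 → O_y = 20 − 41.1046 × 0.406737 = 3.281 kN.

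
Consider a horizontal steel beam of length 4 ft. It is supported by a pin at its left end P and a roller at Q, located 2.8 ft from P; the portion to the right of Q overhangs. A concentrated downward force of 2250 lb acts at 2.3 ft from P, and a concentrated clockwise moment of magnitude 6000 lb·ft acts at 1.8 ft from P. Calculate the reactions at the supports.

P_x = 0, P_y = -1741 lb, Q_y = 3991 lb

ΣM about P: Q_y·2.8 − 2250·2.3 − 6000 = 0 → Q_y = 11175/2.8 = 3991.07 ≈ 3991 lb.
ΣF_y = 0: P_y + 3991.07 − 2250 = 0 → P_y = -1741 lb.
ΣF_x = 0: no horizontal applied forces, so P_x = 0.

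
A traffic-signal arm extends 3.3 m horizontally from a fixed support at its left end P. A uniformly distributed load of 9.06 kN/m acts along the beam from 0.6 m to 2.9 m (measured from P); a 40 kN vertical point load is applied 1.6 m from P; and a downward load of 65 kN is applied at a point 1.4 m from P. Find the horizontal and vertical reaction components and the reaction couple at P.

Resultant of the distributed load: 9.06 × 2.3 = 20.838 kN at 1.75 m from P.
ΣF_x = 0: P_x = 0.
ΣF_y = 0: P_y − 9.06·2.3 − 40 − 65 = 0 → P_y = 125.8 kN.
ΣM about P: M_P − (9.06·2.3)·1.75 − 40·1.6 − 65·1.4 = 0 → M_P = 191.5 kN·m.

P_x = 0, P_y = 125.8 kN, M_P = 191.5 kN·m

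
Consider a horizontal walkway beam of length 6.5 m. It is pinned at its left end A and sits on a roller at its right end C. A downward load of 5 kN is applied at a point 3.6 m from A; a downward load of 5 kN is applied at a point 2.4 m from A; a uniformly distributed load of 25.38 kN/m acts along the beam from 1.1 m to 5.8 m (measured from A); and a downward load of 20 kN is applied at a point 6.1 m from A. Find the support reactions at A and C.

Resultant of the distributed load: 25.38 × 4.7 = 119.286 kN at 3.45 m from A.
ΣM about A: C_y·6.5 − 5·3.6 − 5·2.4 − (25.38·4.7)·3.45 − 20·6.1 = 0 → C_y = 563.5367/6.5 = 86.698 ≈ 86.70 kN.
ΣF_y = 0: A_y + 86.698 − 5 − 5 − 25.38·4.7 − 20 = 0 → A_y = 62.59 kN.
ΣF_x = 0: no horizontal applied forces, so A_x = 0.

A_x = 0, A_y = 62.59 kN, C_y = 86.70 kN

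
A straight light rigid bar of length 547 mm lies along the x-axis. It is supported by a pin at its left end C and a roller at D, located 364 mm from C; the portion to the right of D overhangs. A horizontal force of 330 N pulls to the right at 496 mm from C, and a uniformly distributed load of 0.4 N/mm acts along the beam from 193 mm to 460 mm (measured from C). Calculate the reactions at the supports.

C_x = -330.0 N, C_y = 11.00 N, D_y = 95.80 N

Resultant of the distributed load: 0.4 × 267 = 106.8 N at 326.5 mm from C.
Moments about C: D_y·364 − (0.4·267)·326.5 = 0 → D_y = 34870.2/364 = 95.7973 ≈ 95.80 N.
ΣF_y = 0: C_y + 95.7973 − 0.4·267 = 0 → C_y = 11.00 N.
ΣF_x = 0: C_x + 330 = 0 → C_x = -330.0 N.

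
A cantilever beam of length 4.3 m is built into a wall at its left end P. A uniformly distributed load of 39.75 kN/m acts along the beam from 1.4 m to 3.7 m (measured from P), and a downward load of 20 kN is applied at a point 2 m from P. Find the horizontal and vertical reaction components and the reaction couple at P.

P_x = 0, P_y = 111.4 kN, M_P = 273.1 kN·m

Resultant of the distributed load: 39.75 × 2.3 = 91.425 kN at 2.55 m from P.
ΣF_x = 0: P_x = 0.
ΣF_y = 0: P_y − 39.75·2.3 − 20 = 0 → P_y = 111.4 kN.
ΣM about P: M_P − (39.75·2.3)·2.55 − 20·2 = 0 → M_P = 273.1 kN·m.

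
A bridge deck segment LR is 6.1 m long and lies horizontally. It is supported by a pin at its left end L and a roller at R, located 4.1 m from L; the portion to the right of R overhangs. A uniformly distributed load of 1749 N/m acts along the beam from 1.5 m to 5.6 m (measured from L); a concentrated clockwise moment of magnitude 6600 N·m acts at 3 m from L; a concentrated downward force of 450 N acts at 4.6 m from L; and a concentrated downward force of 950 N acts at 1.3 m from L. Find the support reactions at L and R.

Resultant of the distributed load: 1749 × 4.1 = 7170.9 N at 3.55 m from L.
Moments about L: R_y·4.1 − (1749·4.1)·3.55 − 6600 − 450·4.6 − 950·1.3 = 0 → R_y = 35361.695/4.1 = 8624.8 ≈ 8625 N.
ΣF_y = 0: L_y + 8624.8 − 1749·4.1 − 450 − 950 = 0 → L_y = -53.90 N.
ΣF_x = 0: no horizontal applied forces, so L_x = 0.

L_x = 0, L_y = -53.90 N, R_y = 8625 N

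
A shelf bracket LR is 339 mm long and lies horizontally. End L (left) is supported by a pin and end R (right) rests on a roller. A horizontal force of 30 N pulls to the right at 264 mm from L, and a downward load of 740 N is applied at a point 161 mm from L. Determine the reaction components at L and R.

Moments about L: R_y·339 − 740·161 = 0 → R_y = 119140/339 = 351.445 ≈ 351.4 N.
ΣF_y = 0: L_y + 351.445 − 740 = 0 → L_y = 388.6 N.
ΣF_x = 0: L_x + 30 = 0 → L_x = -30.00 N.

L_x = -30.00 N, L_y = 388.6 N, R_y = 351.4 N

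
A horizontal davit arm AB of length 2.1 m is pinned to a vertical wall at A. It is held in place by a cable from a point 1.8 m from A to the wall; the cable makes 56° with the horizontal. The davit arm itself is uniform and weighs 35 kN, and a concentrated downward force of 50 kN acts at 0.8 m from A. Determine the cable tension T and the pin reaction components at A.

T = 51.43 kN, A_x = 28.76 kN, A_y = 42.36 kN

ΣM about A: T·sin56°·1.8 − 35·1.05 − 50·0.8 = 0 → T = 76.75/(1.8·0.829038) = 51.4318 ≈ 51.43 kN.
ΣF_x = 0: A_x − T·cos56° = 0 → A_x = 51.4318 × 0.559193 = 28.76 kN.
ΣF_y = 0: A_y + T·sin56° − 35 − 50 = 0 → A_y = 85 − 51.4318 × 0.829038 = 42.36 kN.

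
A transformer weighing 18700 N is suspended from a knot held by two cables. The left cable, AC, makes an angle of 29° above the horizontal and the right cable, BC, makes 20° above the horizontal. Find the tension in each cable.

T_AC = 23280 N, T_BC = 21670 N

ΣF_x = 0: −T_AC·cos29° + T_BC·cos20° = 0 → T_BC = 0.930751·T_AC.
ΣF_y = 0: T_AC·sin29° + T_BC·sin20° = 18700.
Substitute: T_AC·(0.48481 + 0.930751·0.34202) = 18700 → T_AC = 23283.5 ≈ 23280 N.
Then T_BC = 0.930751 × 23283.5 = 21670 N.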